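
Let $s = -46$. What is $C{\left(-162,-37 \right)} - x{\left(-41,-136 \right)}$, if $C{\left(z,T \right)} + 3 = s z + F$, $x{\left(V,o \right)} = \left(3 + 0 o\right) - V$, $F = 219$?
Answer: $7624$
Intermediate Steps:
$x{\left(V,o \right)} = 3 - V$ ($x{\left(V,o \right)} = \left(3 + 0\right) - V = 3 - V$)
$C{\left(z,T \right)} = 216 - 46 z$ ($C{\left(z,T \right)} = -3 - \left(-219 + 46 z\right) = 216 - 46 z$)
$C{\left(-162,-37 \right)} - x{\left(-41,-136 \right)} = \left(216 - -7452\right) - \left(3 - -41\right) = \left(216 + 7452\right) - \left(3 + 41\right) = 7668 - 44 = 7624$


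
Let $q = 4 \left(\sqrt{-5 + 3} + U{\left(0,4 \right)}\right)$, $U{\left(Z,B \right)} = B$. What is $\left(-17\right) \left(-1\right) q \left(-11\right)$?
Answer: $-2992 - 748 i \sqrt{2} \approx -2992.0 - 1057.8 i$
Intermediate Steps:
$q = 16 + 4 i \sqrt{2}$ ($q = 4 \left(\sqrt{-5 + 3} + 4\right) = 4 \left(\sqrt{-2} + 4\right) = 4 \left(i \sqrt{2} + 4\right) = 4 \left(4 + i \sqrt{2}\right) = 16 + 4 i \sqrt{2} \approx 16.0 + 5.6569 i$)
$\left(-17\right) \left(-1\right) q \left(-11\right) = \left(-17\right) \left(-1\right) \left(16 + 4 i \sqrt{2}\right) \left(-11\right) = 17 \left(16 + 4 i \sqrt{2}\right) \left(-11\right) = \left(272 + 68 i \sqrt{2}\right) \left(-11\right) = -2992 - 748 i \sqrt{2}$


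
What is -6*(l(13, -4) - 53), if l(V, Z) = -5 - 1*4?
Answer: 372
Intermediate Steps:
l(V, Z) = -9 (l(V, Z) = -5 - 4 = -9)
-6*(l(13, -4) - 53) = -6*(-9 - 53) = -6*(-62) = 372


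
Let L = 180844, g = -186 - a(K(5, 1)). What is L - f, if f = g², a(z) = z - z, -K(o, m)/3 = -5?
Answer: 146248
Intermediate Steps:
K(o, m) = 15 (K(o, m) = -3*(-5) = 15)
a(z) = 0
g = -186 (g = -186 - 1*0 = -186 + 0 = -186)
f = 34596 (f = (-186)² = 34596)
L - f = 180844 - 1*34596 = 180844 - 34596 = 146248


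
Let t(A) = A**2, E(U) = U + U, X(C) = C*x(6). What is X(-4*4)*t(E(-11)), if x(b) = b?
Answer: -46464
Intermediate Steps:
X(C) = 6*C (X(C) = C*6 = 6*C)
E(U) = 2*U
X(-4*4)*t(E(-11)) = (6*(-4*4))*(2*(-11))**2 = (6*(-16))*(-22)**2 = -96*484 = -46464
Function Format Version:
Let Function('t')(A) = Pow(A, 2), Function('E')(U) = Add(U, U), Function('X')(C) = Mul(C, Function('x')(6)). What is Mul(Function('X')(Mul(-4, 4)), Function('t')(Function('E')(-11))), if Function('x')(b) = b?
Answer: -46464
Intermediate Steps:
Function('X')(C) = Mul(6, C) (Function('X')(C) = Mul(C, 6) = Mul(6, C))
Function('E')(U) = Mul(2, U)
Mul(Function('X')(Mul(-4, 4)), Function('t')(Function('E')(-11))) = Mul(Mul(6, Mul(-4, 4)), Pow(Mul(2, -11), 2)) = Mul(Mul(6, -16), Pow(-22, 2)) = Mul(-96, 484) = -46464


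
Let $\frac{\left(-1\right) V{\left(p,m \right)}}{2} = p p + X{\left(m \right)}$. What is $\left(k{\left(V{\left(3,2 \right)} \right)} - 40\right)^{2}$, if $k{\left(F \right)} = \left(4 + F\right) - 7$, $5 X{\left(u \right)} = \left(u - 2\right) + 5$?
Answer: $3969$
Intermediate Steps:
$X{\left(u \right)} = \frac{3}{5} + \frac{u}{5}$ ($X{\left(u \right)} = \frac{\left(u - 2\right) + 5}{5} = \frac{\left(-2 + u\right) + 5}{5} = \frac{3 + u}{5} = \frac{3}{5} + \frac{u}{5}$)
$V{\left(p,m \right)} = - \frac{6}{5} - 2 p^{2} - \frac{2 m}{5}$ ($V{\left(p,m \right)} = - 2 \left(p p + \left(\frac{3}{5} + \frac{m}{5}\right)\right) = - 2 \left(p^{2} + \left(\frac{3}{5} + \frac{m}{5}\right)\right) = - 2 \left(\frac{3}{5} + p^{2} + \frac{m}{5}\right) = - \frac{6}{5} - 2 p^{2} - \frac{2 m}{5}$)
$k{\left(F \right)} = -3 + F$ ($k{\left(F \right)} = \left(4 + F\right) - 7 = -3 + F$)
$\left(k{\left(V{\left(3,2 \right)} \right)} - 40\right)^{2} = \left(\left(-3 - \left(2 + 18\right)\right) - 40\right)^{2} = \left(\left(-3 - 20\right) - 40\right)^{2} = \left(-23 - 40\right)^{2} = \left(-63\right)^{2} = 3969$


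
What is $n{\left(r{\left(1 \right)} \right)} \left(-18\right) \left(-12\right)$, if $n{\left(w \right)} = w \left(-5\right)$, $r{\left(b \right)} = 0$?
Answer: $0$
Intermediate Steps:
$n{\left(w \right)} = - 5 w$
$n{\left(r{\left(1 \right)} \right)} \left(-18\right) \left(-12\right) = \left(-5\right) 0 \left(-18\right) \left(-12\right) = 0 \left(-18\right) \left(-12\right) = 0 \left(-12\right) = 0$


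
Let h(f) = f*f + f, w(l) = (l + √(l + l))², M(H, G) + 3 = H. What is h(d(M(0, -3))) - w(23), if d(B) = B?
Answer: 6 - (23 + √46)² ≈ -880.99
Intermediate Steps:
M(H, G) = -3 + H
w(l) = (l + √2*√l)² (w(l) = (l + √(2*l))² = (l + √2*√l)²)
h(f) = f + f² (h(f) = f² + f = f + f²)
h(d(M(0, -3))) - w(23) = (-3 + 0)*(1 + (-3 + 0)) - (23 + √2*√23)² = -3*(1 - 3) - (23 + √46)² = -3*(-2) - (23 + √46)² = 6 - (23 + √46)²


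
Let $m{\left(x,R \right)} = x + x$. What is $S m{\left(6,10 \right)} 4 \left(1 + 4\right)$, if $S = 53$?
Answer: $12720$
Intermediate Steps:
$m{\left(x,R \right)} = 2 x$
$S m{\left(6,10 \right)} 4 \left(1 + 4\right) = 53 \cdot 2 \cdot 6 \cdot 4 \left(1 + 4\right) = 53 \cdot 12 \cdot 4 \cdot 5 = 636 \cdot 20 = 12720$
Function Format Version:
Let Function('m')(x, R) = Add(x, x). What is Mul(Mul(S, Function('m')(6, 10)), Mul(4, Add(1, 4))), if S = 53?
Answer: 12720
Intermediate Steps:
Function('m')(x, R) = Mul(2, x)
Mul(Mul(S, Function('m')(6, 10)), Mul(4, Add(1, 4))) = Mul(Mul(53, Mul(2, 6)), Mul(4, Add(1, 4))) = Mul(Mul(53, 12), Mul(4, 5)) = Mul(636, 20) = 12720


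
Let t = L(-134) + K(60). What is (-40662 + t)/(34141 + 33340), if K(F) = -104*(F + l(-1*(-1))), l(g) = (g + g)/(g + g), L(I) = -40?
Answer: -47046/67481 ≈ -0.69717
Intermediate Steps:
l(g) = 1 (l(g) = (2*g)/((2*g)) = (2*g)*(1/(2*g)) = 1)
K(F) = -104 - 104*F (K(F) = -104*(F + 1) = -104*(1 + F) = -104 - 104*F)
t = -6384 (t = -40 + (-104 - 104*60) = -40 + (-104 - 6240) = -40 - 6344 = -6384)
(-40662 + t)/(34141 + 33340) = (-40662 - 6384)/(34141 + 33340) = -47046/67481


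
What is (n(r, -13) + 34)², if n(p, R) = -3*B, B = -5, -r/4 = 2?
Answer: 2401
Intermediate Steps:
r = -8 (r = -4*2 = -8)
n(p, R) = 15 (n(p, R) = -3*(-5) = 15)
(n(r, -13) + 34)² = (15 + 34)² = 49² = 2401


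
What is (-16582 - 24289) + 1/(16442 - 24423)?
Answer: -326191452/7981 ≈ -40871.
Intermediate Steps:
(-16582 - 24289) + 1/(16442 - 24423) = -40871 + 1/(-7981) = -40871 - 1/7981 = -326191452/7981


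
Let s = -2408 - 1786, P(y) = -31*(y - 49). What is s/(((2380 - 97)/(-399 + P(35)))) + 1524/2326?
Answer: -56325708/885043 ≈ -63.642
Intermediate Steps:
P(y) = 1519 - 31*y (P(y) = -31*(-49 + y) = 1519 - 31*y)
s = -4194
s/(((2380 - 97)/(-399 + P(35)))) + 1524/2326 = -4194*(-399 + (1519 - 31*35))/(2380 - 97) + 1524/2326 = -4194/(2283/(-399 + (1519 - 1085))) + 1524*(1/2326) = -4194/(2283/(-399 + 434)) + 762/1163 = -4194/(2283/35) + 762/1163 = -4194/(2283*(1/35)) + 762/1163 = -4194/2283/35 + 762/1163 = -4194*35/2283 + 762/1163 = -48930/761 + 762/1163 = -56325708/885043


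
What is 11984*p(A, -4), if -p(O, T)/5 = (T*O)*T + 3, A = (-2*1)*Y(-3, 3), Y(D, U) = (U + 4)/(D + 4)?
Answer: 13242320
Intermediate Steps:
Y(D, U) = (4 + U)/(4 + D)
A = -14 (A = (-2*1)*((4 + 3)/(4 - 3)) = -2*7/1 = -2*7 = -14)
p(O, T) = -15 - 5*O*T² (p(O, T) = -5*((T*O)*T + 3) = -5*((O*T)*T + 3) = -5*(O*T² + 3) = -5*(3 + O*T²) = -15 - 5*O*T²)
11984*p(A, -4) = 11984*(-15 - 5*(-14)*(-4)²) = 11984*(-15 - 5*(-14)*16) = 11984*(-15 + 1120) = 11984*1105 = 13242320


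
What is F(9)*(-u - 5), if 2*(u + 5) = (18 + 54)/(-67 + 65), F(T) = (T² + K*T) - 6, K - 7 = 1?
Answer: 2646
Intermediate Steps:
K = 8 (K = 7 + 1 = 8)
F(T) = -6 + T² + 8*T (F(T) = (T² + 8*T) - 6 = -6 + T² + 8*T)
u = -23 (u = -5 + ((18 + 54)/(-67 + 65))/2 = -5 + (72/(-2))/2 = -5 + (72*(-½))/2 = -5 + (½)*(-36) = -5 - 18 = -23)
F(9)*(-u - 5) = (-6 + 9² + 8*9)*(-1*(-23) - 5) = (-6 + 81 + 72)*(23 - 5) = 147*18 = 2646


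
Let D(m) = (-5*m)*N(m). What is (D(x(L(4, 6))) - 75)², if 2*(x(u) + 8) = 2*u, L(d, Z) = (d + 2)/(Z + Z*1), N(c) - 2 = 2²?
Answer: 22500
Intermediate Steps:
N(c) = 6 (N(c) = 2 + 2² = 2 + 4 = 6)
L(d, Z) = (2 + d)/(2*Z) (L(d, Z) = (2 + d)/(Z + Z) = (2 + d)/((2*Z)) = (2 + d)*(1/(2*Z)) = (2 + d)/(2*Z))
x(u) = -8 + u (x(u) = -8 + (2*u)/2 = -8 + u)
D(m) = -30*m (D(m) = -5*m*6 = -30*m)
(D(x(L(4, 6))) - 75)² = (-30*(-8 + (½)*(2 + 4)/6) - 75)² = (-30*(-8 + (½)*(⅙)*6) - 75)² = (-30*(-8 + ½) - 75)² = (-30*(-15/2) - 75)² = (225 - 75)² = 150² = 22500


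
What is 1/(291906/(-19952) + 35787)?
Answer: 9976/356865159 ≈ 2.7955e-5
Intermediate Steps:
1/(291906/(-19952) + 35787) = 1/(291906*(-1/19952) + 35787) = 1/(-145953/9976 + 35787) = 1/(356865159/9976) = 9976/356865159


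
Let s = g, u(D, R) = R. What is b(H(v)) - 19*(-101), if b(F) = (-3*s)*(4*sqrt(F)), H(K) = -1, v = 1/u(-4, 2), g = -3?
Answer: 1919 + 36*I ≈ 1919.0 + 36.0*I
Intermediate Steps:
s = -3
v = 1/2 ≈ 0.50000
b(F) = 36*sqrt(F) (b(F) = (-3*(-3))*(4*sqrt(F)) = 9*(4*sqrt(F)) = 36*sqrt(F))
b(H(v)) - 19*(-101) = 36*sqrt(-1) - 19*(-101) = 36*I + 1919 = 1919 + 36*I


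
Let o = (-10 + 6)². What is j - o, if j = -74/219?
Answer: -3578/219 ≈ -16.338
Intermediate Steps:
o = 16 (o = (-4)² = 16)
j = -74/219 (j = -74*1/219 = -74/219 ≈ -0.33790)
j - o = -74/219 - 1*16 = -74/219 - 16 = -3578/219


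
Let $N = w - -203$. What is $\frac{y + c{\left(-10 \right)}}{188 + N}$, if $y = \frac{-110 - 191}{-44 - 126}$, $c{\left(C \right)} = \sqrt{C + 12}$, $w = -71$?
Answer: $\frac{301}{54400} + \frac{\sqrt{2}}{320} \approx 0.0099525$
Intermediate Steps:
$c{\left(C \right)} = \sqrt{12 + C}$
$N = 132$ ($N = -71 - -203 = -71 + 203 = 132$)
$y = \frac{301}{170}$ ($y = - \frac{301}{-170} = \left(-301\right) \left(- \frac{1}{170}\right) = \frac{301}{170} \approx 1.7706$)
$\frac{y + c{\left(-10 \right)}}{188 + N} = \frac{\frac{301}{170} + \sqrt{12 - 10}}{188 + 132} = \frac{\frac{301}{170} + \sqrt{2}}{320} = \left(\frac{301}{170} + \sqrt{2}\right) \frac{1}{320} = \frac{301}{54400} + \frac{\sqrt{2}}{320}$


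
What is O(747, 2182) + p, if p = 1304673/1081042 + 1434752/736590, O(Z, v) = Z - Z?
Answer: 1256018128327/398142363390 ≈ 3.1547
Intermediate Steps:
O(Z, v) = 0
p = 1256018128327/398142363390 (p = 1304673*(1/1081042) + 1434752*(1/736590) = 1304673/1081042 + 717376/368295 = 1256018128327/398142363390 ≈ 3.1547)
O(747, 2182) + p = 0 + 1256018128327/398142363390 = 1256018128327/398142363390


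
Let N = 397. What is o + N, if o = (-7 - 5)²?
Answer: 541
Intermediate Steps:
o = 144 (o = (-12)² = 144)
o + N = 144 + 397 = 541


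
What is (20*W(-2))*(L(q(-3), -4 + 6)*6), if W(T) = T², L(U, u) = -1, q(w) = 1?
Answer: -480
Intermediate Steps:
(20*W(-2))*(L(q(-3), -4 + 6)*6) = (20*(-2)²)*(-1*6) = (20*4)*(-6) = 80*(-6) = -480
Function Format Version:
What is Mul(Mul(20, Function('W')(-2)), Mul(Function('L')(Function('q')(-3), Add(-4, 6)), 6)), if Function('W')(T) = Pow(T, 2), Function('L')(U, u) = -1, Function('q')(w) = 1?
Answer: -480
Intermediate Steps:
Mul(Mul(20, Function('W')(-2)), Mul(Function('L')(Function('q')(-3), Add(-4, 6)), 6)) = Mul(Mul(20, Pow(-2, 2)), Mul(-1, 6)) = Mul(Mul(20, 4), -6) = Mul(80, -6) = -480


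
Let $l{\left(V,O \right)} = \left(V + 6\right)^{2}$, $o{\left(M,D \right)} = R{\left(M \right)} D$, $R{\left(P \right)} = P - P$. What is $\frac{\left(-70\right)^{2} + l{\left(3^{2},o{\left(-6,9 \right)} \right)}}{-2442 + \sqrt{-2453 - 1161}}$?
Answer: $- \frac{6257625}{2983489} - \frac{5125 i \sqrt{3614}}{5966978} \approx -2.0974 - 0.051634 i$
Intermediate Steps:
$R{\left(P \right)} = 0$
$o{\left(M,D \right)} = 0$ ($o{\left(M,D \right)} = 0 D = 0$)
$l{\left(V,O \right)} = \left(6 + V\right)^{2}$
$\frac{\left(-70\right)^{2} + l{\left(3^{2},o{\left(-6,9 \right)} \right)}}{-2442 + \sqrt{-2453 - 1161}} = \frac{\left(-70\right)^{2} + \left(6 + 3^{2}\right)^{2}}{-2442 + \sqrt{-2453 - 1161}} = \frac{4900 + \left(6 + 9\right)^{2}}{-2442 + \sqrt{-3614}} = \frac{4900 + 15^{2}}{-2442 + i \sqrt{3614}} = \frac{4900 + 225}{-2442 + i \sqrt{3614}} = \frac{5125}{-2442 + i \sqrt{3614}}$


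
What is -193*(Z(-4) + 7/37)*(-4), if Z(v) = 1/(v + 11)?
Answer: 66392/259 ≈ 256.34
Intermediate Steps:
Z(v) = 1/(11 + v)
-193*(Z(-4) + 7/37)*(-4) = -193*(1/(11 - 4) + 7/37)*(-4) = -193*(1/7 + 7*(1/37))*(-4) = -193*(1/7 + 7/37)*(-4) = -193*86/259*(-4) = -16598/259*(-4) = 66392/259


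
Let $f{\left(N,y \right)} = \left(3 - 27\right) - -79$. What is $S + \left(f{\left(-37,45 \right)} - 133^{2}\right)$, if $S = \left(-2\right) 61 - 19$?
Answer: $-17775$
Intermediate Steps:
$f{\left(N,y \right)} = 55$ ($f{\left(N,y \right)} = \left(3 - 27\right) + 79 = -24 + 79 = 55$)
$S = -141$ ($S = -122 - 19 = -141$)
$S + \left(f{\left(-37,45 \right)} - 133^{2}\right) = -141 + \left(55 - 133^{2}\right) = -141 + \left(55 - 17689\right) = -141 - 17634 = -17775$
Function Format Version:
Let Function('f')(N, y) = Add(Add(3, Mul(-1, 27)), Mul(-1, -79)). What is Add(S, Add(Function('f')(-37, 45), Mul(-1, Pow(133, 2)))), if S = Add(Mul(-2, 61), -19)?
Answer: -17775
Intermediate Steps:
Function('f')(N, y) = 55 (Function('f')(N, y) = Add(Add(3, -27), 79) = Add(-24, 79) = 55)
S = -141 (S = Add(-122, -19) = -141)
Add(S, Add(Function('f')(-37, 45), Mul(-1, Pow(133, 2)))) = Add(-141, Add(55, Mul(-1, Pow(133, 2)))) = Add(-141, Add(55, Mul(-1, 17689))) = Add(-141, Add(55, -17689)) = Add(-141, -17634) = -17775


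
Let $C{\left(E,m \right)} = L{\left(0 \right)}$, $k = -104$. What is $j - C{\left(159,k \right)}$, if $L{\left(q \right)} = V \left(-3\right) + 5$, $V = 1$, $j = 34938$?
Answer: $34936$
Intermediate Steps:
$L{\left(q \right)} = 2$ ($L{\left(q \right)} = 1 \left(-3\right) + 5 = -3 + 5 = 2$)
$C{\left(E,m \right)} = 2$
$j - C{\left(159,k \right)} = 34938 - 2 = 34936$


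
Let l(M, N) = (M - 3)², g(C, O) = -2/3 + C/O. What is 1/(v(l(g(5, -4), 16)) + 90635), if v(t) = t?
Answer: 144/13054921 ≈ 1.1030e-5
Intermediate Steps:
g(C, O) = -⅔ + C/O (g(C, O) = -2*⅓ + C/O = -⅔ + C/O)
l(M, N) = (-3 + M)²
1/(v(l(g(5, -4), 16)) + 90635) = 1/((-3 + (-⅔ + 5/(-4)))² + 90635) = 1/((-3 + (-⅔ + 5*(-¼)))² + 90635) = 1/((-3 + (-⅔ - 5/4))² + 90635) = 1/((-3 - 23/12)² + 90635) = 1/((-59/12)² + 90635) = 1/(3481/144 + 90635) = 1/(13054921/144) = 144/13054921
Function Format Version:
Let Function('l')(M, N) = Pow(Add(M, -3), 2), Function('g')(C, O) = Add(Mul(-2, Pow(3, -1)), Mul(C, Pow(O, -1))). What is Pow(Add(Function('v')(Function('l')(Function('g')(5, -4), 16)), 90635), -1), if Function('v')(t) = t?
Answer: Rational(144, 13054921) ≈ 1.1030e-5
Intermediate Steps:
Function('g')(C, O) = Add(Rational(-2, 3), Mul(C, Pow(O, -1))) (Function('g')(C, O) = Add(Mul(-2, Rational(1, 3)), Mul(C, Pow(O, -1))) = Add(Rational(-2, 3), Mul(C, Pow(O, -1))))
Function('l')(M, N) = Pow(Add(-3, M), 2)
Pow(Add(Function('v')(Function('l')(Function('g')(5, -4), 16)), 90635), -1) = Pow(Add(Pow(Add(-3, Add(Rational(-2, 3), Mul(5, Pow(-4, -1)))), 2), 90635), -1) = Pow(Add(Pow(Add(-3, Add(Rational(-2, 3), Mul(5, Rational(-1, 4)))), 2), 90635), -1) = Pow(Add(Pow(Add(-3, Add(Rational(-2, 3), Rational(-5, 4))), 2), 90635), -1) = Pow(Add(Pow(Add(-3, Rational(-23, 12)), 2), 90635), -1) = Pow(Add(Pow(Rational(-59, 12), 2), 90635), -1) = Pow(Add(Rational(3481, 144), 90635), -1) = Pow(Rational(13054921, 144), -1) = Rational(144, 13054921)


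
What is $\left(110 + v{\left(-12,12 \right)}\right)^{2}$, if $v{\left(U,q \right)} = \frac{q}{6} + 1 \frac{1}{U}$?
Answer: $\frac{1803649}{144} \approx 12525.0$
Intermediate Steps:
$v{\left(U,q \right)} = \frac{1}{U} + \frac{q}{6}$ ($v{\left(U,q \right)} = q \frac{1}{6} + \frac{1}{U} = \frac{q}{6} + \frac{1}{U} = \frac{1}{U} + \frac{q}{6}$)
$\left(110 + v{\left(-12,12 \right)}\right)^{2} = \left(110 + \left(\frac{1}{-12} + \frac{1}{6} \cdot 12\right)\right)^{2} = \left(110 + \left(- \frac{1}{12} + 2\right)\right)^{2} = \left(110 + \frac{23}{12}\right)^{2} = \left(\frac{1343}{12}\right)^{2} = \frac{1803649}{144}$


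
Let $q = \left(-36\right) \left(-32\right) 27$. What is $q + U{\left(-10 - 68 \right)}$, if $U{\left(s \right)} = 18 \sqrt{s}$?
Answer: $31104 + 18 i \sqrt{78} \approx 31104.0 + 158.97 i$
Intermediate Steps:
$q = 31104$ ($q = 1152 \cdot 27 = 31104$)
$q + U{\left(-10 - 68 \right)} = 31104 + 18 \sqrt{-10 - 68} = 31104 + 18 \sqrt{-78} = 31104 + 18 i \sqrt{78}$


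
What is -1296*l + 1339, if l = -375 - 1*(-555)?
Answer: -231941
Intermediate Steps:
l = 180 (l = -375 + 555 = 180)
-1296*l + 1339 = -1296*180 + 1339 = -233280 + 1339 = -231941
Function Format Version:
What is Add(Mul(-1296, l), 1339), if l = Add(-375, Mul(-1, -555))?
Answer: -231941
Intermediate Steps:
l = 180 (l = Add(-375, 555) = 180)
Add(Mul(-1296, l), 1339) = Add(Mul(-1296, 180), 1339) = Add(-233280, 1339) = -231941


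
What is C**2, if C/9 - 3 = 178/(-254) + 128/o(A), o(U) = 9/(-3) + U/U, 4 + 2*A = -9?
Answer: 4973634576/16129 ≈ 3.0837e+5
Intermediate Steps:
A = -13/2 (A = -2 + (1/2)*(-9) = -2 - 9/2 = -13/2 ≈ -6.5000)
o(U) = -2 (o(U) = 9*(-1/3) + 1 = -3 + 1 = -2)
C = -70524/127 (C = 27 + 9*(178/(-254) + 128/(-2)) = 27 + 9*(178*(-1/254) + 128*(-1/2)) = 27 + 9*(-89/127 - 64) = 27 + 9*(-8217/127) = 27 - 73953/127 = -70524/127 ≈ -555.31)
C**2 = (-70524/127)**2 = 4973634576/16129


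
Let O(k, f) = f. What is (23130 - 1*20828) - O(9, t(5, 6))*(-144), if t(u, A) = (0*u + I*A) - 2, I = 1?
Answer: 2878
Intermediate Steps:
t(u, A) = -2 + A (t(u, A) = (0*u + 1*A) - 2 = (0 + A) - 2 = A - 2 = -2 + A)
(23130 - 1*20828) - O(9, t(5, 6))*(-144) = (23130 - 1*20828) - (-2 + 6)*(-144) = (23130 - 20828) - 4*(-144) = 2302 - 1*(-576) = 2302 + 576 = 2878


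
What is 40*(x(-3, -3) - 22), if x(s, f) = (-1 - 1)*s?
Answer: -640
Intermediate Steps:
x(s, f) = -2*s
40*(x(-3, -3) - 22) = 40*(-2*(-3) - 22) = 40*(6 - 22) = 40*(-16) = -640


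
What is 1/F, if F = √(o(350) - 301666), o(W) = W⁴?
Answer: √15005948334/15005948334 ≈ 8.1633e-6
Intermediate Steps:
F = √15005948334 (F = √(350⁴ - 301666) = √(15006250000 - 301666) = √15005948334 ≈ 1.2250e+5)
1/F = 1/(√15005948334) = √15005948334/15005948334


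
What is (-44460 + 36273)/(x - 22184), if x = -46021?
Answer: 2729/22735 ≈ 0.12004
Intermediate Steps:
(-44460 + 36273)/(x - 22184) = (-44460 + 36273)/(-46021 - 22184) = -8187/(-68205) = -8187*(-1/68205) = 2729/22735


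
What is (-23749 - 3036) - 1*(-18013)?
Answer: -8772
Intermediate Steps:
(-23749 - 3036) - 1*(-18013) = -26785 + 18013 = -8772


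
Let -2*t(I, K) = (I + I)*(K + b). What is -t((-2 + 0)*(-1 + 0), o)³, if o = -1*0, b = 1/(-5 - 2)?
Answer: -8/343 ≈ -0.023324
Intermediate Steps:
b = -⅐ (b = 1/(-7) = -⅐ ≈ -0.14286)
o = 0
t(I, K) = -I*(-⅐ + K) (t(I, K) = -(I + I)*(K - ⅐)/2 = -2*I*(-⅐ + K)/2 = -I*(-⅐ + K))
-t((-2 + 0)*(-1 + 0), o)³ = -(((-2 + 0)*(-1 + 0))*(⅐ - 1*0))³ = -((-2*(-1))*(⅐ + 0))³ = -(2*(⅐))³ = -(2/7)³ = -1*8/343 = -8/343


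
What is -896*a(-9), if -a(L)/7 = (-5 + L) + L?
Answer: -144256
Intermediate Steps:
a(L) = 35 - 14*L (a(L) = -7*((-5 + L) + L) = -7*(-5 + 2*L) = 35 - 14*L)
-896*a(-9) = -896*(35 - 14*(-9)) = -896*(35 + 126) = -896*161 = -144256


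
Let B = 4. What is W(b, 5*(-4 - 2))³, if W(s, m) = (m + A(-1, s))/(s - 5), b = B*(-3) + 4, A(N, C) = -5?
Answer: 42875/2197 ≈ 19.515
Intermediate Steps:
b = -8 (b = 4*(-3) + 4 = -12 + 4 = -8)
W(s, m) = (-5 + m)/(-5 + s) (W(s, m) = (m - 5)/(s - 5) = (-5 + m)/(-5 + s))
W(b, 5*(-4 - 2))³ = ((-5 + 5*(-4 - 2))/(-5 - 8))³ = ((-5 + 5*(-6))/(-13))³ = (-(-5 - 30)/13)³ = (-1/13*(-35))³ = (35/13)³ = 42875/2197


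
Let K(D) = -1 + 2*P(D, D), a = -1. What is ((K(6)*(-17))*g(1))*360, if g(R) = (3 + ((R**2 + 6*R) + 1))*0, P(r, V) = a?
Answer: 0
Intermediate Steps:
P(r, V) = -1
g(R) = 0 (g(R) = (3 + (1 + R**2 + 6*R))*0 = (4 + R**2 + 6*R)*0 = 0)
K(D) = -3 (K(D) = -1 + 2*(-1) = -1 - 2 = -3)
((K(6)*(-17))*g(1))*360 = (-3*(-17)*0)*360 = (51*0)*360 = 0*360 = 0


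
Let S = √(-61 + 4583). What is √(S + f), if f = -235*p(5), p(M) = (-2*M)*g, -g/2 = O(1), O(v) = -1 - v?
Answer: √(9400 + √4522) ≈ 97.300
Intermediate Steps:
g = 4 (g = -2*(-1 - 1*1) = -2*(-1 - 1) = -2*(-2) = 4)
p(M) = -8*M (p(M) = -2*M*4 = -8*M)
f = 9400 (f = -(-1880)*5 = -235*(-40) = 9400)
S = √4522 ≈ 67.246
√(S + f) = √(√4522 + 9400) = √(9400 + √4522)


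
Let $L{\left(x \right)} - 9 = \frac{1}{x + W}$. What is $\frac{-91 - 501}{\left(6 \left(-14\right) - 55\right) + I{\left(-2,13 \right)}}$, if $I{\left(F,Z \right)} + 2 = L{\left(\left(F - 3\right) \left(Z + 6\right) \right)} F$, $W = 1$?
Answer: $\frac{1739}{467} \approx 3.7238$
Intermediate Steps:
$L{\left(x \right)} = 9 + \frac{1}{1 + x}$ ($L{\left(x \right)} = 9 + \frac{1}{x + 1} = 9 + \frac{1}{1 + x}$)
$I{\left(F,Z \right)} = -2 + \frac{F \left(10 + 9 \left(-3 + F\right) \left(6 + Z\right)\right)}{1 + \left(-3 + F\right) \left(6 + Z\right)}$ ($I{\left(F,Z \right)} = -2 + \frac{10 + 9 \left(F - 3\right) \left(Z + 6\right)}{1 + \left(F - 3\right) \left(Z + 6\right)} F = -2 + \frac{10 + 9 \left(-3 + F\right) \left(6 + Z\right)}{1 + \left(-3 + F\right) \left(6 + Z\right)} F = -2 + \frac{F \left(10 + 9 \left(-3 + F\right) \left(6 + Z\right)\right)}{1 + \left(-3 + F\right) \left(6 + Z\right)}$)
$\frac{-91 - 501}{\left(6 \left(-14\right) - 55\right) + I{\left(-2,13 \right)}} = \frac{-91 - 501}{\left(6 \left(-14\right) - 55\right) + \frac{34 - -328 + 6 \cdot 13 + 54 \left(-2\right)^{2} - \left(-58\right) 13 + 9 \cdot 13 \left(-2\right)^{2}}{-17 - 39 + 6 \left(-2\right) - 26}} = - \frac{592}{\left(-84 - 55\right) + \frac{34 + 328 + 78 + 54 \cdot 4 + 754 + 9 \cdot 13 \cdot 4}{-17 - 39 - 12 - 26}} = - \frac{592}{-139 + \frac{34 + 328 + 78 + 216 + 754 + 468}{-94}} = - \frac{592}{-139 - \frac{939}{47}} = - \frac{592}{- \frac{7472}{47}} = \left(-592\right) \left(- \frac{47}{7472}\right) = \frac{1739}{467}$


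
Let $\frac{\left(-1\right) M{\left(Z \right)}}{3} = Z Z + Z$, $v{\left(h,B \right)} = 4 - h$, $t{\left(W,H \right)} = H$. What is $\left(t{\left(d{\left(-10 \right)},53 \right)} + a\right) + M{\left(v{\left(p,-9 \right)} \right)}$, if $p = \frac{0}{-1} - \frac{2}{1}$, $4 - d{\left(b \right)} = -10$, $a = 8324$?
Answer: $8251$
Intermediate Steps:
$d{\left(b \right)} = 14$ ($d{\left(b \right)} = 4 - -10 = 4 + 10 = 14$)
$p = -2$ ($p = 0 \left(-1\right) - 2 = 0 - 2 = -2$)
$M{\left(Z \right)} = - 3 Z - 3 Z^{2}$ ($M{\left(Z \right)} = - 3 \left(Z Z + Z\right) = - 3 \left(Z^{2} + Z\right) = - 3 \left(Z + Z^{2}\right) = - 3 Z - 3 Z^{2}$)
$\left(t{\left(d{\left(-10 \right)},53 \right)} + a\right) + M{\left(v{\left(p,-9 \right)} \right)} = \left(53 + 8324\right) - 3 \left(4 - -2\right) \left(1 + \left(4 - -2\right)\right) = 8377 - 3 \left(4 + 2\right) \left(1 + \left(4 + 2\right)\right) = 8377 - 18 \left(1 + 6\right) = 8377 - 18 \cdot 7 = 8377 - 126 = 8251$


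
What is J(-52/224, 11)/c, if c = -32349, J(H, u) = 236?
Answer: -236/32349 ≈ -0.0072954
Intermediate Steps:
J(-52/224, 11)/c = 236/(-32349) = 236*(-1/32349) = -236/32349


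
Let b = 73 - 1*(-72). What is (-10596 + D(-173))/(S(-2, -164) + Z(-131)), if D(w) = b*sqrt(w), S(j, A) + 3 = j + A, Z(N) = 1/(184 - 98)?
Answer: 911256/14533 - 12470*I*sqrt(173)/14533 ≈ 62.703 - 11.286*I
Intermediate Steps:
Z(N) = 1/86
b = 145 (b = 73 + 72 = 145)
S(j, A) = -3 + A + j (S(j, A) = -3 + (j + A) = -3 + (A + j) = -3 + A + j)
D(w) = 145*sqrt(w)
(-10596 + D(-173))/(S(-2, -164) + Z(-131)) = (-10596 + 145*sqrt(-173))/((-3 - 164 - 2) + 1/86) = (-10596 + 145*(I*sqrt(173)))/(-169 + 1/86) = (-10596 + 145*I*sqrt(173))/(-14533/86) = (-10596 + 145*I*sqrt(173))*(-86/14533) = 911256/14533 - 12470*I*sqrt(173)/14533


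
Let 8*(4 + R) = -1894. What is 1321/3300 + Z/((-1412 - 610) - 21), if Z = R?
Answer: 194071/374550 ≈ 0.51814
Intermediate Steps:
R = -963/4 (R = -4 + (1/8)*(-1894) = -4 - 947/4 = -963/4 ≈ -240.75)
Z = -963/4 ≈ -240.75
1321/3300 + Z/((-1412 - 610) - 21) = 1321/3300 - 963/(4*((-1412 - 610) - 21)) = 1321*(1/3300) - 963/(4*(-2022 - 21)) = 1321/3300 - 963/4/(-2043) = 1321/3300 - 963/4*(-1/2043) = 1321/3300 + 107/908 = 194071/374550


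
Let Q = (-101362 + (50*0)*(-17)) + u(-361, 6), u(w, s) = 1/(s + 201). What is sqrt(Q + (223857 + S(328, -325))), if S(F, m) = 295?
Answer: sqrt(584603213)/69 ≈ 350.41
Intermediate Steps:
u(w, s) = 1/(201 + s)
Q = -20981933/207 (Q = (-101362 + (50*0)*(-17)) + 1/(201 + 6) = (-101362 + 0*(-17)) + 1/207 = (-101362 + 0) + 1/207 = -101362 + 1/207 = -20981933/207 ≈ -1.0136e+5)
sqrt(Q + (223857 + S(328, -325))) = sqrt(-20981933/207 + (223857 + 295)) = sqrt(-20981933/207 + 224152) = sqrt(25417531/207) = sqrt(584603213)/69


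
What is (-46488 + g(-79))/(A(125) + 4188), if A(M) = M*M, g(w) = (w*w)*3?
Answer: -27765/19813 ≈ -1.4014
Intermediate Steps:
g(w) = 3*w² (g(w) = w²*3 = 3*w²)
A(M) = M²
(-46488 + g(-79))/(A(125) + 4188) = (-46488 + 3*(-79)²)/(125² + 4188) = (-46488 + 3*6241)/(15625 + 4188) = (-46488 + 18723)/19813 = -27765*1/19813 = -27765/19813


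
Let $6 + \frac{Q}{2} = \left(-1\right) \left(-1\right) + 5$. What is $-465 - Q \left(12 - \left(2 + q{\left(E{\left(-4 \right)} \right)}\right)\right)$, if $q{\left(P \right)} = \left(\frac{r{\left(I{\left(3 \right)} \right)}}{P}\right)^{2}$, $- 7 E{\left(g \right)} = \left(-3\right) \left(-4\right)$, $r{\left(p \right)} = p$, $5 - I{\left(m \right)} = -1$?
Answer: $-465$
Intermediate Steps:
$I{\left(m \right)} = 6$ ($I{\left(m \right)} = 5 - -1 = 5 + 1 = 6$)
$E{\left(g \right)} = - \frac{12}{7}$ ($E{\left(g \right)} = - \frac{\left(-3\right) \left(-4\right)}{7} = \left(- \frac{1}{7}\right) 12 = - \frac{12}{7}$)
$q{\left(P \right)} = \frac{36}{P^{2}}$ ($q{\left(P \right)} = \left(\frac{6}{P}\right)^{2} = \frac{36}{P^{2}}$)
$Q = 0$ ($Q = -12 + 2 \left(\left(-1\right) \left(-1\right) + 5\right) = -12 + 2 \left(1 + 5\right) = -12 + 2 \cdot 6 = -12 + 12 = 0$)
$-465 - Q \left(12 - \left(2 + q{\left(E{\left(-4 \right)} \right)}\right)\right) = -465 - 0 \left(12 - \left(2 + \frac{36}{\frac{144}{49}}\right)\right) = -465 - 0 \left(12 - \left(2 + 36 \cdot \frac{49}{144}\right)\right) = -465 - 0 \left(12 - \frac{57}{4}\right) = -465 - 0 \left(- \frac{9}{4}\right) = -465 - 0 = -465 + 0 = -465$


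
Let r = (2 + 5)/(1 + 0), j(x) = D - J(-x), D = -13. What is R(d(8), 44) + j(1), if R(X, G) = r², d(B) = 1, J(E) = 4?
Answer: 32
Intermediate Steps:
j(x) = -17 (j(x) = -13 - 1*4 = -13 - 4 = -17)
r = 7 (r = 7/1 = 7*1 = 7)
R(X, G) = 49 (R(X, G) = 7² = 49)
R(d(8), 44) + j(1) = 49 - 17 = 32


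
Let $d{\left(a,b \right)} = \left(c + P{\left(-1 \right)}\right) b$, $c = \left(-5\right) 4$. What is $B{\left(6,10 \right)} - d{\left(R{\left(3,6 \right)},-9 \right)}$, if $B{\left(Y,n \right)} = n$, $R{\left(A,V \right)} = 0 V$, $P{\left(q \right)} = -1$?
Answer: $-179$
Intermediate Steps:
$R{\left(A,V \right)} = 0$
$c = -20$
$d{\left(a,b \right)} = - 21 b$ ($d{\left(a,b \right)} = \left(-20 - 1\right) b = - 21 b$)
$B{\left(6,10 \right)} - d{\left(R{\left(3,6 \right)},-9 \right)} = 10 - \left(-21\right) \left(-9\right) = 10 - 189 = -179$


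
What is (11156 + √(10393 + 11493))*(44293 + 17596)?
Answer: 690433684 + 61889*√21886 ≈ 6.9959e+8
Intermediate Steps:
(11156 + √(10393 + 11493))*(44293 + 17596) = (11156 + √21886)*61889 = 690433684 + 61889*√21886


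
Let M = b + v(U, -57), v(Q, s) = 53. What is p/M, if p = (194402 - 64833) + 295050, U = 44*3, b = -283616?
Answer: -424619/283563 ≈ -1.4974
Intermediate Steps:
U = 132
M = -283563 (M = -283616 + 53 = -283563)
p = 424619 (p = 129569 + 295050 = 424619)
p/M = 424619/(-283563) = 424619*(-1/283563) = -424619/283563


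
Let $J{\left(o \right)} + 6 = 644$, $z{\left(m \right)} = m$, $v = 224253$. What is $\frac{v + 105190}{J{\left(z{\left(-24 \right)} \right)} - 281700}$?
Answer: $- \frac{329443}{281062} \approx -1.1721$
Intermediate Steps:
$J{\left(o \right)} = 638$ ($J{\left(o \right)} = -6 + 644 = 638$)
$\frac{v + 105190}{J{\left(z{\left(-24 \right)} \right)} - 281700} = \frac{224253 + 105190}{638 - 281700} = \frac{329443}{-281062} = 329443 \left(- \frac{1}{281062}\right) = - \frac{329443}{281062}$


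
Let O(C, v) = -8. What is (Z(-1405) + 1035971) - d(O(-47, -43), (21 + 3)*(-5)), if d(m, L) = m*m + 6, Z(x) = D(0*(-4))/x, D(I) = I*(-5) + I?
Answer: 1035901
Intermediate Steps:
D(I) = -4*I (D(I) = -5*I + I = -4*I)
Z(x) = 0 (Z(x) = (-0*(-4))/x = (-4*0)/x = 0/x = 0)
d(m, L) = 6 + m² (d(m, L) = m² + 6 = 6 + m²)
(Z(-1405) + 1035971) - d(O(-47, -43), (21 + 3)*(-5)) = (0 + 1035971) - (6 + (-8)²) = 1035971 - (6 + 64) = 1035971 - 1*70 = 1035971 - 70 = 1035901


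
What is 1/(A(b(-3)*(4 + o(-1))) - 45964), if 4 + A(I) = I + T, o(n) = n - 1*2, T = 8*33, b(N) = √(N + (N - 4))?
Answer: -22852/1044427813 - I*√10/2088855626 ≈ -2.188e-5 - 1.5139e-9*I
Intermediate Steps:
b(N) = √(-4 + 2*N) (b(N) = √(N + (-4 + N)) = √(-4 + 2*N))
T = 264
o(n) = -2 + n (o(n) = n - 2 = -2 + n)
A(I) = 260 + I (A(I) = -4 + (I + 264) = -4 + (264 + I) = 260 + I)
1/(A(b(-3)*(4 + o(-1))) - 45964) = 1/((260 + √(-4 + 2*(-3))*(4 + (-2 - 1))) - 45964) = 1/((260 + √(-4 - 6)*(4 - 3)) - 45964) = 1/((260 + √(-10)*1) - 45964) = 1/((260 + (I*√10)*1) - 45964) = 1/((260 + I*√10) - 45964) = 1/(-45704 + I*√10)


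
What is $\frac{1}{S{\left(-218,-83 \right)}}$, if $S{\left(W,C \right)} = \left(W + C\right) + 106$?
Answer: $- \frac{1}{195} \approx -0.0051282$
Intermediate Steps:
$S{\left(W,C \right)} = 106 + C + W$ ($S{\left(W,C \right)} = \left(C + W\right) + 106 = 106 + C + W$)
$\frac{1}{S{\left(-218,-83 \right)}} = \frac{1}{106 - 83 - 218} = \frac{1}{-195} = - \frac{1}{195}$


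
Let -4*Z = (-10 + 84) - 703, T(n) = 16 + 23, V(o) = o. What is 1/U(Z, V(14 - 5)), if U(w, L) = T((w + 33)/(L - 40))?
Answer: 1/39 ≈ 0.025641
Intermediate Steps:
T(n) = 39
Z = 629/4 (Z = -((-10 + 84) - 703)/4 = -(74 - 703)/4 = -¼*(-629) = 629/4 ≈ 157.25)
U(w, L) = 39
1/U(Z, V(14 - 5)) = 1/39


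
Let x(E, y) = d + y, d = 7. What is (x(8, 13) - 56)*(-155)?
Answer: 5580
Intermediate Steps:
x(E, y) = 7 + y
(x(8, 13) - 56)*(-155) = ((7 + 13) - 56)*(-155) = (20 - 56)*(-155) = -36*(-155) = 5580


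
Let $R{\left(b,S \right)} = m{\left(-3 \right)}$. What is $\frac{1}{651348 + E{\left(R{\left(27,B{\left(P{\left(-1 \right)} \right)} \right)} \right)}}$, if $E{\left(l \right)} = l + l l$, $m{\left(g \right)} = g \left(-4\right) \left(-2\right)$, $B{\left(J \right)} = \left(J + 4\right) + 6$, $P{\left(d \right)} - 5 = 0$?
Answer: $\frac{1}{651900} \approx 1.534 \cdot 10^{-6}$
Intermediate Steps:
$P{\left(d \right)} = 5$ ($P{\left(d \right)} = 5 + 0 = 5$)
$B{\left(J \right)} = 10 + J$ ($B{\left(J \right)} = \left(4 + J\right) + 6 = 10 + J$)
$m{\left(g \right)} = 8 g$ ($m{\left(g \right)} = - 4 g \left(-2\right) = 8 g$)
$R{\left(b,S \right)} = -24$ ($R{\left(b,S \right)} = 8 \left(-3\right) = -24$)
$E{\left(l \right)} = l + l^{2}$
$\frac{1}{651348 + E{\left(R{\left(27,B{\left(P{\left(-1 \right)} \right)} \right)} \right)}} = \frac{1}{651348 - 24 \left(1 - 24\right)} = \frac{1}{651348 - -552} = \frac{1}{651348 + 552} = \frac{1}{651900}$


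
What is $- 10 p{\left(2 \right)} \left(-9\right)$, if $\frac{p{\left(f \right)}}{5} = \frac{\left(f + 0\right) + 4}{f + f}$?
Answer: $675$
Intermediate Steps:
$p{\left(f \right)} = \frac{5 \left(4 + f\right)}{2 f}$ ($p{\left(f \right)} = 5 \frac{\left(f + 0\right) + 4}{f + f} = 5 \frac{f + 4}{2 f} = 5 \left(4 + f\right) \frac{1}{2 f} = 5 \frac{4 + f}{2 f} = \frac{5 \left(4 + f\right)}{2 f}$)
$- 10 p{\left(2 \right)} \left(-9\right) = - 10 \left(\frac{5}{2} + \frac{10}{2}\right) \left(-9\right) = - 10 \left(\frac{5}{2} + 10 \cdot \frac{1}{2}\right) \left(-9\right) = - 10 \left(\frac{5}{2} + 5\right) \left(-9\right) = \left(-10\right) \frac{15}{2} \left(-9\right) = \left(-75\right) \left(-9\right) = 675$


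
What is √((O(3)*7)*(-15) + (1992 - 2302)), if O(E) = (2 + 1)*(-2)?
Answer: 8*√5 ≈ 17.889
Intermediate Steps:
O(E) = -6 (O(E) = 3*(-2) = -6)
√((O(3)*7)*(-15) + (1992 - 2302)) = √(-6*7*(-15) + (1992 - 2302)) = √(-42*(-15) - 310) = √(630 - 310) = √320 = 8*√5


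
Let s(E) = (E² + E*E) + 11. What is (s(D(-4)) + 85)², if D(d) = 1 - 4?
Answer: 12996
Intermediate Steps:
D(d) = -3
s(E) = 11 + 2*E² (s(E) = (E² + E²) + 11 = 2*E² + 11 = 11 + 2*E²)
(s(D(-4)) + 85)² = ((11 + 2*(-3)²) + 85)² = ((11 + 2*9) + 85)² = ((11 + 18) + 85)² = (29 + 85)² = 114² = 12996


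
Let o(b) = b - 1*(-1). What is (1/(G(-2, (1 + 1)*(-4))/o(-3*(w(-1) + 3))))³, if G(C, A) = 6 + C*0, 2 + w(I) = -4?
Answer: 125/27 ≈ 4.6296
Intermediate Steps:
w(I) = -6 (w(I) = -2 - 4 = -6)
o(b) = 1 + b (o(b) = b + 1 = 1 + b)
G(C, A) = 6 (G(C, A) = 6 + 0 = 6)
(1/(G(-2, (1 + 1)*(-4))/o(-3*(w(-1) + 3))))³ = (1/(6/(1 - 3*(-6 + 3))))³ = (1/(6/(1 - 3*(-3))))³ = (1/(6/(1 + 9)))³ = (1/(6/10))³ = (1/(6*(⅒)))³ = (1/(⅗))³ = (5/3)³ = 125/27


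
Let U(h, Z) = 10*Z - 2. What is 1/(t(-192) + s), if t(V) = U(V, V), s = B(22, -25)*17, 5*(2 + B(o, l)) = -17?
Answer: -5/10069 ≈ -0.00049657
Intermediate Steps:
B(o, l) = -27/5 (B(o, l) = -2 + (1/5)*(-17) = -2 - 17/5 = -27/5)
U(h, Z) = -2 + 10*Z
s = -459/5 (s = -27/5*17 = -459/5 ≈ -91.800)
t(V) = -2 + 10*V
1/(t(-192) + s) = 1/((-2 + 10*(-192)) - 459/5) = 1/((-2 - 1920) - 459/5) = 1/(-1922 - 459/5) = 1/(-10069/5) = -5/10069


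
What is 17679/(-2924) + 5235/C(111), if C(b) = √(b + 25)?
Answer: -17679/2924 + 5235*√34/68 ≈ 442.85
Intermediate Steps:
C(b) = √(25 + b)
17679/(-2924) + 5235/C(111) = 17679/(-2924) + 5235/(√(25 + 111)) = 17679*(-1/2924) + 5235/(√136) = -17679/2924 + 5235/((2*√34)) = -17679/2924 + 5235*(√34/68) = -17679/2924 + 5235*√34/68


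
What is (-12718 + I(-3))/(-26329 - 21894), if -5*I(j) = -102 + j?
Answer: 12697/48223 ≈ 0.26330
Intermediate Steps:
I(j) = 102/5 - j/5 (I(j) = -(-102 + j)/5 = 102/5 - j/5)
(-12718 + I(-3))/(-26329 - 21894) = (-12718 + (102/5 - ⅕*(-3)))/(-26329 - 21894) = (-12718 + (102/5 + ⅗))/(-48223) = (-12718 + 21)*(-1/48223) = -12697*(-1/48223) = 12697/48223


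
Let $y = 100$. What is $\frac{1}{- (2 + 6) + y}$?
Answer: $\frac{1}{92} \approx 0.01087$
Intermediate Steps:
$\frac{1}{- (2 + 6) + y} = \frac{1}{- (2 + 6) + 100} = \frac{1}{\left(-1\right) 8 + 100} = \frac{1}{-8 + 100} = \frac{1}{92}$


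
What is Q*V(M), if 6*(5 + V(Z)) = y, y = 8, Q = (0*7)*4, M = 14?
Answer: 0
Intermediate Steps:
Q = 0 (Q = 0*4 = 0)
V(Z) = -11/3 (V(Z) = -5 + (1/6)*8 = -5 + 4/3 = -11/3)
Q*V(M) = 0*(-11/3) = 0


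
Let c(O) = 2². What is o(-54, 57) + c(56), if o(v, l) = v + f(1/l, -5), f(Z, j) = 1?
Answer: -49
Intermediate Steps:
c(O) = 4
o(v, l) = 1 + v (o(v, l) = v + 1 = 1 + v)
o(-54, 57) + c(56) = (1 - 54) + 4 = -53 + 4 = -49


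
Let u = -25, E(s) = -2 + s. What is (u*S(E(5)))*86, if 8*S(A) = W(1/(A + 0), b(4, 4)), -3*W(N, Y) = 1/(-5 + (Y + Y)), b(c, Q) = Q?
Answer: 1075/36 ≈ 29.861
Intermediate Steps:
W(N, Y) = -1/(3*(-5 + 2*Y)) (W(N, Y) = -1/(3*(-5 + (Y + Y))) = -1/(3*(-5 + 2*Y)))
S(A) = -1/72 (S(A) = (-1/(-15 + 6*4))/8 = (-1/(-15 + 24))/8 = (-1/9)/8 = (-1*1/9)/8 = (1/8)*(-1/9) = -1/72)
(u*S(E(5)))*86 = -25*(-1/72)*86 = (25/72)*86 = 1075/36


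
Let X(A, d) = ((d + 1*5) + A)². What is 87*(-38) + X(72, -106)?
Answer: -2465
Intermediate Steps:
X(A, d) = (5 + A + d)² (X(A, d) = ((d + 5) + A)² = ((5 + d) + A)² = (5 + A + d)²)
87*(-38) + X(72, -106) = 87*(-38) + (5 + 72 - 106)² = -3306 + (-29)² = -3306 + 841 = -2465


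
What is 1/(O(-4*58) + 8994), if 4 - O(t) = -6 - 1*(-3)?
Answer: 1/9001 ≈ 0.00011110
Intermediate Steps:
O(t) = 7 (O(t) = 4 - (-6 - 1*(-3)) = 4 - (-6 + 3) = 4 - 1*(-3) = 4 + 3 = 7)
1/(O(-4*58) + 8994) = 1/(7 + 8994) = 1/9001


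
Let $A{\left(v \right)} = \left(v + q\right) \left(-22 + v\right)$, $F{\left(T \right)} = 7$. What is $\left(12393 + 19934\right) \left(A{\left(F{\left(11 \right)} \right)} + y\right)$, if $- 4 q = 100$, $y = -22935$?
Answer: $-732691455$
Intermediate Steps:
$q = -25$ ($q = \left(- \frac{1}{4}\right) 100 = -25$)
$A{\left(v \right)} = \left(-25 + v\right) \left(-22 + v\right)$ ($A{\left(v \right)} = \left(v - 25\right) \left(-22 + v\right) = \left(-25 + v\right) \left(-22 + v\right)$)
$\left(12393 + 19934\right) \left(A{\left(F{\left(11 \right)} \right)} + y\right) = \left(12393 + 19934\right) \left(\left(550 + 7^{2} - 329\right) - 22935\right) = 32327 \left(\left(550 + 49 - 329\right) - 22935\right) = 32327 \left(270 - 22935\right) = 32327 \left(-22665\right) = -732691455$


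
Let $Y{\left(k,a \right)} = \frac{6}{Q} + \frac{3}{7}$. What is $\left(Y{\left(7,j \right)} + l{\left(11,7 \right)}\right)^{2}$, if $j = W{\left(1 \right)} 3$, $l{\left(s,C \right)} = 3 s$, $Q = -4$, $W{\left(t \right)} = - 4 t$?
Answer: $\frac{199809}{196} \approx 1019.4$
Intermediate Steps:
$j = -12$ ($j = \left(-4\right) 1 \cdot 3 = \left(-4\right) 3 = -12$)
$Y{\left(k,a \right)} = - \frac{15}{14}$ ($Y{\left(k,a \right)} = \frac{6}{-4} + \frac{3}{7} = 6 \left(- \frac{1}{4}\right) + 3 \cdot \frac{1}{7} = - \frac{3}{2} + \frac{3}{7} = - \frac{15}{14}$)
$\left(Y{\left(7,j \right)} + l{\left(11,7 \right)}\right)^{2} = \left(- \frac{15}{14} + 3 \cdot 11\right)^{2} = \left(- \frac{15}{14} + 33\right)^{2} = \left(\frac{447}{14}\right)^{2} = \frac{199809}{196}$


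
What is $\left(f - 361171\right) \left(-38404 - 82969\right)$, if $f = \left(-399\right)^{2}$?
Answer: $24513704810$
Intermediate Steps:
$f = 159201$
$\left(f - 361171\right) \left(-38404 - 82969\right) = \left(159201 - 361171\right) \left(-38404 - 82969\right) = \left(-201970\right) \left(-121373\right) = 24513704810$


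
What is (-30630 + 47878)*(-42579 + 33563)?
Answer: -155507968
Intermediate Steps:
(-30630 + 47878)*(-42579 + 33563) = 17248*(-9016) = -155507968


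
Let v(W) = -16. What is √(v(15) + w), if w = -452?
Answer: 6*I*√13 ≈ 21.633*I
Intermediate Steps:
√(v(15) + w) = √(-16 - 452) = √(-468) = 6*I*√13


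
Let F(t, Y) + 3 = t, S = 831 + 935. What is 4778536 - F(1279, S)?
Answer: 4777260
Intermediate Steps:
S = 1766
F(t, Y) = -3 + t
4778536 - F(1279, S) = 4778536 - (-3 + 1279) = 4778536 - 1*1276 = 4778536 - 1276 = 4777260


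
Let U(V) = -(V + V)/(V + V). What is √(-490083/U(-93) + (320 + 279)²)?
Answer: 2*√212221 ≈ 921.35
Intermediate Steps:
U(V) = -1 (U(V) = -2*V/(2*V) = -2*V*1/(2*V) = -1*1 = -1)
√(-490083/U(-93) + (320 + 279)²) = √(-490083/(-1) + (320 + 279)²) = √(-490083*(-1) + 599²) = √(490083 + 358801) = √848884 = 2*√212221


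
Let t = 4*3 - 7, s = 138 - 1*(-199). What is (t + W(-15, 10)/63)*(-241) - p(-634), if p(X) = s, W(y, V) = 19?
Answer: -101725/63 ≈ -1614.7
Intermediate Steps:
s = 337 (s = 138 + 199 = 337)
p(X) = 337
t = 5 (t = 12 - 7 = 5)
(t + W(-15, 10)/63)*(-241) - p(-634) = (5 + 19/63)*(-241) - 1*337 = (5 + 19*(1/63))*(-241) - 337 = (5 + 19/63)*(-241) - 337 = (334/63)*(-241) - 337 = -80494/63 - 337 = -101725/63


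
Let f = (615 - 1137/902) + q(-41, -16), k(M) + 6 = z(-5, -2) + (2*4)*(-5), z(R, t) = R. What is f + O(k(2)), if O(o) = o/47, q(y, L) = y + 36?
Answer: 25760899/42394 ≈ 607.65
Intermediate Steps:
k(M) = -51 (k(M) = -6 + (-5 + (2*4)*(-5)) = -6 + (-5 + 8*(-5)) = -6 + (-5 - 40) = -6 - 45 = -51)
q(y, L) = 36 + y
O(o) = o/47 (O(o) = o*(1/47) = o/47)
f = 549083/902 (f = (615 - 1137/902) + (36 - 41) = (615 - 1137*1/902) - 5 = (615 - 1137/902) - 5 = 553593/902 - 5 = 549083/902 ≈ 608.74)
f + O(k(2)) = 549083/902 + (1/47)*(-51) = 549083/902 - 51/47 = 25760899/42394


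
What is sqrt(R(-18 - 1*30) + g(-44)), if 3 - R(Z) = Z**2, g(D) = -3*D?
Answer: 3*I*sqrt(241) ≈ 46.573*I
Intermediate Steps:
R(Z) = 3 - Z**2
sqrt(R(-18 - 1*30) + g(-44)) = sqrt((3 - (-18 - 1*30)**2) - 3*(-44)) = sqrt((3 - (-18 - 30)**2) + 132) = sqrt((3 - 1*(-48)**2) + 132) = sqrt((3 - 1*2304) + 132) = sqrt((3 - 2304) + 132) = sqrt(-2301 + 132) = sqrt(-2169) = 3*I*sqrt(241)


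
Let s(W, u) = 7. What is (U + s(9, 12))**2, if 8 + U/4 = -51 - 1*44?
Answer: 164025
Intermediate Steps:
U = -412 (U = -32 + 4*(-51 - 1*44) = -32 + 4*(-51 - 44) = -32 + 4*(-95) = -32 - 380 = -412)
(U + s(9, 12))**2 = (-412 + 7)**2 = (-405)**2 = 164025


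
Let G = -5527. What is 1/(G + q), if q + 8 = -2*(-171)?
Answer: -1/5193 ≈ -0.00019257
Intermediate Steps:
q = 334 (q = -8 - 2*(-171) = -8 + 342 = 334)
1/(G + q) = 1/(-5527 + 334) = 1/(-5193) = -1/5193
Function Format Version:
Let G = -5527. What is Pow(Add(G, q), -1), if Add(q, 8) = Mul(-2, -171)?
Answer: Rational(-1, 5193) ≈ -0.00019257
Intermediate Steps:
q = 334 (q = Add(-8, Mul(-2, -171)) = Add(-8, 342) = 334)
Pow(Add(G, q), -1) = Pow(Add(-5527, 334), -1) = Pow(-5193, -1) = Rational(-1, 5193)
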